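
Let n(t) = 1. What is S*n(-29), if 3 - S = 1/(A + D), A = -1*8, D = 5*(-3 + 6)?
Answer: 20/7 ≈ 2.8571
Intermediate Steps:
D = 15 (D = 5*3 = 15)
A = -8
S = 20/7 (S = 3 - 1/(-8 + 15) = 3 - 1/7 = 3 - 1*⅐ = 3 - ⅐ = 20/7 ≈ 2.8571)
S*n(-29) = (20/7)*1 = 20/7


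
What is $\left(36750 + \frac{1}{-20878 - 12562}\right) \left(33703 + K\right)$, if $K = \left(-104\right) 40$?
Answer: $\frac{36305983530457}{33440} \approx 1.0857 \cdot 10^{9}$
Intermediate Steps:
$K = -4160$
$\left(36750 + \frac{1}{-20878 - 12562}\right) \left(33703 + K\right) = \left(36750 + \frac{1}{-20878 - 12562}\right) \left(33703 - 4160\right) = \left(36750 + \frac{1}{-33440}\right) 29543 = \left(36750 - \frac{1}{33440}\right) 29543 = \frac{1228919999}{33440} \cdot 29543 = \frac{36305983530457}{33440}$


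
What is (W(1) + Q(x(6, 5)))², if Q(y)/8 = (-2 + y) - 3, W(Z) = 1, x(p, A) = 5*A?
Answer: 25921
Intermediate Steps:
Q(y) = -40 + 8*y (Q(y) = 8*((-2 + y) - 3) = 8*(-5 + y) = -40 + 8*y)
(W(1) + Q(x(6, 5)))² = (1 + (-40 + 8*(5*5)))² = (1 + (-40 + 8*25))² = (1 + (-40 + 200))² = (1 + 160)² = 161² = 25921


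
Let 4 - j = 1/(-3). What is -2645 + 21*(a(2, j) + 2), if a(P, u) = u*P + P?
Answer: -2379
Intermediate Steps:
j = 13/3 (j = 4 - 1/(-3) = 4 - 1*(-⅓) = 4 + ⅓ = 13/3 ≈ 4.3333)
a(P, u) = P + P*u (a(P, u) = P*u + P = P + P*u)
-2645 + 21*(a(2, j) + 2) = -2645 + 21*(2*(1 + 13/3) + 2) = -2645 + 21*(2*(16/3) + 2) = -2645 + 21*(32/3 + 2) = -2645 + 21*(38/3) = -2645 + 266 = -2379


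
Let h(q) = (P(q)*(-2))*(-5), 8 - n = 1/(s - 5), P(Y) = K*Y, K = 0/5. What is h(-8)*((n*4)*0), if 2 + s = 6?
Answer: 0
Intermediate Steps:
s = 4 (s = -2 + 6 = 4)
K = 0 (K = 0*(⅕) = 0)
P(Y) = 0 (P(Y) = 0*Y = 0)
n = 9 (n = 8 - 1/(4 - 5) = 8 - 1/(-1) = 8 - 1*(-1) = 8 + 1 = 9)
h(q) = 0 (h(q) = (0*(-2))*(-5) = 0*(-5) = 0)
h(-8)*((n*4)*0) = 0*((9*4)*0) = 0*(36*0) = 0*0 = 0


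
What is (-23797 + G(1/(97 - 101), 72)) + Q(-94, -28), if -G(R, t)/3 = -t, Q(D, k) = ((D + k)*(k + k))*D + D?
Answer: -665883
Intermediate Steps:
Q(D, k) = D + 2*D*k*(D + k) (Q(D, k) = ((D + k)*(2*k))*D + D = (2*k*(D + k))*D + D = 2*D*k*(D + k) + D = D + 2*D*k*(D + k))
G(R, t) = 3*t (G(R, t) = -(-3)*t = 3*t)
(-23797 + G(1/(97 - 101), 72)) + Q(-94, -28) = (-23797 + 3*72) - 94*(1 + 2*(-28)² + 2*(-94)*(-28)) = (-23797 + 216) - 94*(1 + 2*784 + 5264) = -23581 - 94*(1 + 1568 + 5264) = -23581 - 94*6833 = -23581 - 642302 = -665883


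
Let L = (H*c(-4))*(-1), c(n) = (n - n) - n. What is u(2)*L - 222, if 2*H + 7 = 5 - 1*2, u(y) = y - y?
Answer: -222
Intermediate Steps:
c(n) = -n (c(n) = 0 - n = -n)
u(y) = 0
H = -2 (H = -7/2 + (5 - 1*2)/2 = -7/2 + (5 - 2)/2 = -7/2 + (1/2)*3 = -7/2 + 3/2 = -2)
L = 8 (L = -(-2)*(-4)*(-1) = -2*4*(-1) = -8*(-1) = 8)
u(2)*L - 222 = 0*8 - 222 = 0 - 222 = -222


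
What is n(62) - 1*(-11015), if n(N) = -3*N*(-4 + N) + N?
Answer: 289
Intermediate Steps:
n(N) = N - 3*N*(-4 + N) (n(N) = -3*N*(-4 + N) + N = N - 3*N*(-4 + N))
n(62) - 1*(-11015) = 62*(13 - 3*62) - 1*(-11015) = 62*(13 - 186) + 11015 = 62*(-173) + 11015 = -10726 + 11015 = 289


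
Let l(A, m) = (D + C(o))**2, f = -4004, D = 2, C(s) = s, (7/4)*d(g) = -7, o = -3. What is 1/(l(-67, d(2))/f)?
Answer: -4004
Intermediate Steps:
d(g) = -4 (d(g) = (4/7)*(-7) = -4)
l(A, m) = 1 (l(A, m) = (2 - 3)**2 = (-1)**2 = 1)
1/(l(-67, d(2))/f) = 1/(1/(-4004)) = 1/(1*(-1/4004)) = 1/(-1/4004) = -4004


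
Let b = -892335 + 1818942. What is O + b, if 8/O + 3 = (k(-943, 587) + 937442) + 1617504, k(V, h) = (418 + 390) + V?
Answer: 295912872058/319351 ≈ 9.2661e+5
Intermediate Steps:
k(V, h) = 808 + V
O = 1/319351 (O = 8/(-3 + (((808 - 943) + 937442) + 1617504)) = 8/(-3 + ((-135 + 937442) + 1617504)) = 8/(-3 + (937307 + 1617504)) = 8/(-3 + 2554811) = 8/2554808 = 8*(1/2554808) = 1/319351 ≈ 3.1314e-6)
b = 926607
O + b = 1/319351 + 926607 = 295912872058/319351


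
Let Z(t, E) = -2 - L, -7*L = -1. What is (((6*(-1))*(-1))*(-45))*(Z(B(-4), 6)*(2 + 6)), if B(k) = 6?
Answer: 32400/7 ≈ 4628.6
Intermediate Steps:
L = 1/7 (L = -1/7*(-1) = 1/7 ≈ 0.14286)
Z(t, E) = -15/7 (Z(t, E) = -2 - 1*1/7 = -2 - 1/7 = -15/7)
(((6*(-1))*(-1))*(-45))*(Z(B(-4), 6)*(2 + 6)) = (((6*(-1))*(-1))*(-45))*(-15*(2 + 6)/7) = (-6*(-1)*(-45))*(-15/7*8) = (6*(-45))*(-120/7) = -270*(-120/7) = 32400/7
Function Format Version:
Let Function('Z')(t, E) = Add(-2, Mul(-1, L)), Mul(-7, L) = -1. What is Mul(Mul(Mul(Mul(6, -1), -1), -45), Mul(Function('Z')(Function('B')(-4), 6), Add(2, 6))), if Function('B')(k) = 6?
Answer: Rational(32400, 7) ≈ 4628.6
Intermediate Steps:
L = Rational(1, 7) (L = Mul(Rational(-1, 7), -1) = Rational(1, 7) ≈ 0.14286)
Function('Z')(t, E) = Rational(-15, 7) (Function('Z')(t, E) = Add(-2, Mul(-1, Rational(1, 7))) = Add(-2, Rational(-1, 7)) = Rational(-15, 7))
Mul(Mul(Mul(Mul(6, -1), -1), -45), Mul(Function('Z')(Function('B')(-4), 6), Add(2, 6))) = Mul(Mul(Mul(Mul(6, -1), -1), -45), Mul(Rational(-15, 7), Add(2, 6))) = Mul(Mul(Mul(-6, -1), -45), Mul(Rational(-15, 7), 8)) = Mul(Mul(6, -45), Rational(-120, 7)) = Mul(-270, Rational(-120, 7)) = Rational(32400, 7)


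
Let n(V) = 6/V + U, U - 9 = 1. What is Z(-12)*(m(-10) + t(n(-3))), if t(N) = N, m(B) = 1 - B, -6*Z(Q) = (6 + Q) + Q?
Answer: 57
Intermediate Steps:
U = 10 (U = 9 + 1 = 10)
Z(Q) = -1 - Q/3 (Z(Q) = -((6 + Q) + Q)/6 = -(6 + 2*Q)/6 = -1 - Q/3)
n(V) = 10 + 6/V (n(V) = 6/V + 10 = 10 + 6/V)
Z(-12)*(m(-10) + t(n(-3))) = (-1 - ⅓*(-12))*((1 - 1*(-10)) + (10 + 6/(-3))) = (-1 + 4)*((1 + 10) + (10 + 6*(-⅓))) = 3*(11 + (10 - 2)) = 3*(11 + 8) = 3*19 = 57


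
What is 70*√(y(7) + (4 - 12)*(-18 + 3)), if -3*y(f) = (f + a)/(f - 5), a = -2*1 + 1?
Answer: 70*√119 ≈ 763.61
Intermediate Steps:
a = -1 (a = -2 + 1 = -1)
y(f) = -(-1 + f)/(3*(-5 + f)) (y(f) = -(f - 1)/(3*(f - 5)) = -(-1 + f)/(3*(-5 + f)))
70*√(y(7) + (4 - 12)*(-18 + 3)) = 70*√((1 - 1*7)/(3*(-5 + 7)) + (4 - 12)*(-18 + 3)) = 70*√((⅓)*(1 - 7)/2 - 8*(-15)) = 70*√((⅓)*(½)*(-6) + 120) = 70*√(-1 + 120) = 70*√119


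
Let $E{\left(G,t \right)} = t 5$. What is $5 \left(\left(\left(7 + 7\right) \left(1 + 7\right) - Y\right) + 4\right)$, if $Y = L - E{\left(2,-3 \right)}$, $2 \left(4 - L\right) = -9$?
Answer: $\frac{925}{2} \approx 462.5$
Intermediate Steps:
$L = \frac{17}{2}$ ($L = 4 - - \frac{9}{2} = 4 + \frac{9}{2} = \frac{17}{2} \approx 8.5$)
$E{\left(G,t \right)} = 5 t$
$Y = \frac{47}{2}$ ($Y = \frac{17}{2} - 5 \left(-3\right) = \frac{17}{2} - -15 = \frac{17}{2} + 15 = \frac{47}{2} \approx 23.5$)
$5 \left(\left(\left(7 + 7\right) \left(1 + 7\right) - Y\right) + 4\right) = 5 \left(\left(\left(7 + 7\right) \left(1 + 7\right) - \frac{47}{2}\right) + 4\right) = 5 \left(\left(14 \cdot 8 - \frac{47}{2}\right) + 4\right) = 5 \left(\left(112 - \frac{47}{2}\right) + 4\right) = 5 \left(\frac{177}{2} + 4\right) = 5 \cdot \frac{185}{2} = \frac{925}{2}$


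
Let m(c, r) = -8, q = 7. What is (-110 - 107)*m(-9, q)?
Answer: 1736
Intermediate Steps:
(-110 - 107)*m(-9, q) = (-110 - 107)*(-8) = -217*(-8) = 1736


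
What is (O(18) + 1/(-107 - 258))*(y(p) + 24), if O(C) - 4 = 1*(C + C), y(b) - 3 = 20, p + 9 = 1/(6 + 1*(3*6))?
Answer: 686153/365 ≈ 1879.9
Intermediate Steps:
p = -215/24 (p = -9 + 1/(6 + 1*(3*6)) = -9 + 1/(6 + 1*18) = -9 + 1/(6 + 18) = -9 + 1/24 = -215/24 ≈ -8.9583)
y(b) = 23 (y(b) = 3 + 20 = 23)
O(C) = 4 + 2*C (O(C) = 4 + 1*(C + C) = 4 + 1*(2*C) = 4 + 2*C)
(O(18) + 1/(-107 - 258))*(y(p) + 24) = ((4 + 2*18) + 1/(-107 - 258))*(23 + 24) = ((4 + 36) + 1/(-365))*47 = (40 - 1/365)*47 = (14599/365)*47 = 686153/365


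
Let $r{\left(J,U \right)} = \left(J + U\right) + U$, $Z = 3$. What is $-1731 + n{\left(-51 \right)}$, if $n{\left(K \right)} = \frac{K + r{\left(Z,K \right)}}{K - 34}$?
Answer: $- \frac{29397}{17} \approx -1729.2$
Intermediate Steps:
$r{\left(J,U \right)} = J + 2 U$
$n{\left(K \right)} = \frac{3 + 3 K}{-34 + K}$ ($n{\left(K \right)} = \frac{K + \left(3 + 2 K\right)}{K - 34} = \frac{3 + 3 K}{-34 + K}$)
$-1731 + n{\left(-51 \right)} = -1731 + \frac{3 \left(1 - 51\right)}{-34 - 51} = -1731 + 3 \frac{1}{-85} \left(-50\right) = -1731 + 3 \left(- \frac{1}{85}\right) \left(-50\right) = -1731 + \frac{30}{17} = - \frac{29397}{17}$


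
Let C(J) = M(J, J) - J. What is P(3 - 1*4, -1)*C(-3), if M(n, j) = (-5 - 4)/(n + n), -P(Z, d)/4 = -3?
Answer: 54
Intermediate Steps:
P(Z, d) = 12 (P(Z, d) = -4*(-3) = 12)
M(n, j) = -9/(2*n) (M(n, j) = -9*1/(2*n) = -9/(2*n))
C(J) = -J - 9/(2*J) (C(J) = -9/(2*J) - J = -J - 9/(2*J))
P(3 - 1*4, -1)*C(-3) = 12*(-1*(-3) - 9/2/(-3)) = 12*(3 - 9/2*(-1/3)) = 12*(3 + 3/2) = 12*(9/2) = 54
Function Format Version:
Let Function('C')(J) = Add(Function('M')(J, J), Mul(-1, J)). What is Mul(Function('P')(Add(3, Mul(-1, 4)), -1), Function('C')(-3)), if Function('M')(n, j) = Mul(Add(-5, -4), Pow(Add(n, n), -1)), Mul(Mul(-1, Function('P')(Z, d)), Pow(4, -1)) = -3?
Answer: 54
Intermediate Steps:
Function('P')(Z, d) = 12 (Function('P')(Z, d) = Mul(-4, -3) = 12)
Function('M')(n, j) = Mul(Rational(-9, 2), Pow(n, -1)) (Function('M')(n, j) = Mul(-9, Pow(Mul(2, n), -1)) = Mul(-9, Mul(Rational(1, 2), Pow(n, -1))) = Mul(Rational(-9, 2), Pow(n, -1)))
Function('C')(J) = Add(Mul(-1, J), Mul(Rational(-9, 2), Pow(J, -1))) (Function('C')(J) = Add(Mul(Rational(-9, 2), Pow(J, -1)), Mul(-1, J)) = Add(Mul(-1, J), Mul(Rational(-9, 2), Pow(J, -1))))
Mul(Function('P')(Add(3, Mul(-1, 4)), -1), Function('C')(-3)) = Mul(12, Add(Mul(-1, -3), Mul(Rational(-9, 2), Pow(-3, -1)))) = Mul(12, Add(3, Mul(Rational(-9, 2), Rational(-1, 3)))) = Mul(12, Add(3, Rational(3, 2))) = Mul(12, Rational(9, 2)) = 54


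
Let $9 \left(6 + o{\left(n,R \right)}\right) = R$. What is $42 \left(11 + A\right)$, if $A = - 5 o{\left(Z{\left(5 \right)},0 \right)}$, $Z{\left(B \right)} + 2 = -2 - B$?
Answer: $1722$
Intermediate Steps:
$Z{\left(B \right)} = -4 - B$ ($Z{\left(B \right)} = -2 - \left(2 + B\right) = -4 - B$)
$o{\left(n,R \right)} = -6 + \frac{R}{9}$
$A = 30$ ($A = - 5 \left(-6 + \frac{1}{9} \cdot 0\right) = - 5 \left(-6 + 0\right) = \left(-5\right) \left(-6\right) = 30$)
$42 \left(11 + A\right) = 42 \left(11 + 30\right) = 42 \cdot 41 = 1722$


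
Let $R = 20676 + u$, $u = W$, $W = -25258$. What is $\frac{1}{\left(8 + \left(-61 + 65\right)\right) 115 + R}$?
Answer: $- \frac{1}{3202} \approx -0.0003123$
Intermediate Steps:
$u = -25258$
$R = -4582$ ($R = 20676 - 25258 = -4582$)
$\frac{1}{\left(8 + \left(-61 + 65\right)\right) 115 + R} = \frac{1}{\left(8 + \left(-61 + 65\right)\right) 115 - 4582} = \frac{1}{\left(8 + 4\right) 115 - 4582} = \frac{1}{12 \cdot 115 - 4582} = \frac{1}{1380 - 4582} = \frac{1}{-3202} = - \frac{1}{3202}$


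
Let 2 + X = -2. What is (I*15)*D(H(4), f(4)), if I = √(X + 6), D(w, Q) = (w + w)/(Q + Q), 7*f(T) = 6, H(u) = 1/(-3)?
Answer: -35*√2/6 ≈ -8.2496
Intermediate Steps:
X = -4 (X = -2 - 2 = -4)
H(u) = -⅓
f(T) = 6/7 (f(T) = (⅐)*6 = 6/7)
D(w, Q) = w/Q (D(w, Q) = (2*w)/((2*Q)) = (2*w)*(1/(2*Q)) = w/Q)
I = √2 (I = √(-4 + 6) = √2 ≈ 1.4142)
(I*15)*D(H(4), f(4)) = (√2*15)*(-1/(3*6/7)) = (15*√2)*(-⅓*7/6) = (15*√2)*(-7/18) = -35*√2/6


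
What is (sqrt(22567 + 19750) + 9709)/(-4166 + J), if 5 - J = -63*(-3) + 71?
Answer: -9709/4421 - sqrt(42317)/4421 ≈ -2.2426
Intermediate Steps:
J = -255 (J = 5 - (-63*(-3) + 71) = 5 - (189 + 71) = 5 - 1*260 = 5 - 260 = -255)
(sqrt(22567 + 19750) + 9709)/(-4166 + J) = (sqrt(22567 + 19750) + 9709)/(-4166 - 255) = (sqrt(42317) + 9709)/(-4421) = (9709 + sqrt(42317))*(-1/4421) = -9709/4421 - sqrt(42317)/4421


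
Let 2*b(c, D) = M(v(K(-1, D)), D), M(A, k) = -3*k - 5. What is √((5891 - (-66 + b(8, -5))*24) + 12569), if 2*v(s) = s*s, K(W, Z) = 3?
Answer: 2*√4981 ≈ 141.15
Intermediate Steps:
v(s) = s²/2 (v(s) = (s*s)/2 = s²/2)
M(A, k) = -5 - 3*k
b(c, D) = -5/2 - 3*D/2 (b(c, D) = (-5 - 3*D)/2 = -5/2 - 3*D/2)
√((5891 - (-66 + b(8, -5))*24) + 12569) = √((5891 - (-66 + (-5/2 - 3/2*(-5)))*24) + 12569) = √((5891 - (-66 + (-5/2 + 15/2))*24) + 12569) = √((5891 - (-66 + 5)*24) + 12569) = √((5891 - (-61)*24) + 12569) = √((5891 - 1*(-1464)) + 12569) = √((5891 + 1464) + 12569) = √(7355 + 12569) = √19924 = 2*√4981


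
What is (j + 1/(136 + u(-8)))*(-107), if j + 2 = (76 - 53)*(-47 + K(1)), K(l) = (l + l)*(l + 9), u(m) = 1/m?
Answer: 72459651/1087 ≈ 66660.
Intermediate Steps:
K(l) = 2*l*(9 + l) (K(l) = (2*l)*(9 + l) = 2*l*(9 + l))
j = -623 (j = -2 + (76 - 53)*(-47 + 2*1*(9 + 1)) = -2 + 23*(-47 + 2*1*10) = -2 + 23*(-47 + 20) = -2 + 23*(-27) = -2 - 621 = -623)
(j + 1/(136 + u(-8)))*(-107) = (-623 + 1/(136 + 1/(-8)))*(-107) = (-623 + 1/(136 - ⅛))*(-107) = (-623 + 1/(1087/8))*(-107) = (-623 + 8/1087)*(-107) = -677193/1087*(-107) = 72459651/1087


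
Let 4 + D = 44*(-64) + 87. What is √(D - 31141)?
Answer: I*√33874 ≈ 184.05*I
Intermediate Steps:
D = -2733 (D = -4 + (44*(-64) + 87) = -4 + (-2816 + 87) = -4 - 2729 = -2733)
√(D - 31141) = √(-2733 - 31141) = √(-33874) = I*√33874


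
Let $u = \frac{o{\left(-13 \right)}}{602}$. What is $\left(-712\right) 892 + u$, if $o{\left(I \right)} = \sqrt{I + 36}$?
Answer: $-635104 + \frac{\sqrt{23}}{602} \approx -6.351 \cdot 10^{5}$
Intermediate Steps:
$o{\left(I \right)} = \sqrt{36 + I}$
$u = \frac{\sqrt{23}}{602}$ ($u = \frac{\sqrt{36 - 13}}{602} = \sqrt{23} \cdot \frac{1}{602} = \frac{\sqrt{23}}{602} \approx 0.0079665$)
$\left(-712\right) 892 + u = \left(-712\right) 892 + \frac{\sqrt{23}}{602} = -635104 + \frac{\sqrt{23}}{602}$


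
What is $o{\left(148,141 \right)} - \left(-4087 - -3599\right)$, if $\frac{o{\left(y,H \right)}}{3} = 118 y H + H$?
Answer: $7388183$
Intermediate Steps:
$o{\left(y,H \right)} = 3 H + 354 H y$ ($o{\left(y,H \right)} = 3 \left(118 y H + H\right) = 3 \left(118 H y + H\right) = 3 \left(H + 118 H y\right) = 3 H + 354 H y$)
$o{\left(148,141 \right)} - \left(-4087 - -3599\right) = 3 \cdot 141 \left(1 + 118 \cdot 148\right) - \left(-4087 - -3599\right) = 3 \cdot 141 \left(1 + 17464\right) - \left(-4087 + 3599\right) = 3 \cdot 141 \cdot 17465 - -488 = 7387695 + 488 = 7388183$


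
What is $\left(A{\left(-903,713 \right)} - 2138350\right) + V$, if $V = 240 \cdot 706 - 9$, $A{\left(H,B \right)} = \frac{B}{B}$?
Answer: $-1968918$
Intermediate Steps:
$A{\left(H,B \right)} = 1$
$V = 169431$ ($V = 169440 - 9 = 169431$)
$\left(A{\left(-903,713 \right)} - 2138350\right) + V = \left(1 - 2138350\right) + 169431 = -2138349 + 169431 = -1968918$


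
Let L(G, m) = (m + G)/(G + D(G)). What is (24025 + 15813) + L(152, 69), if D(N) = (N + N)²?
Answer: 3687724205/92568 ≈ 39838.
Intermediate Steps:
D(N) = 4*N² (D(N) = (2*N)² = 4*N²)
L(G, m) = (G + m)/(G + 4*G²) (L(G, m) = (m + G)/(G + 4*G²) = (G + m)/(G + 4*G²))
(24025 + 15813) + L(152, 69) = (24025 + 15813) + (152 + 69)/(152*(1 + 4*152)) = 39838 + (1/152)*221/(1 + 608) = 39838 + (1/152)*221/609 = 39838 + (1/152)*(1/609)*221 = 39838 + 221/92568 = 3687724205/92568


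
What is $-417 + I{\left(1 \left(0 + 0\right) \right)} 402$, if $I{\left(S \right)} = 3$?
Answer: $789$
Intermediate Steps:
$-417 + I{\left(1 \left(0 + 0\right) \right)} 402 = -417 + 3 \cdot 402 = -417 + 1206 = 789$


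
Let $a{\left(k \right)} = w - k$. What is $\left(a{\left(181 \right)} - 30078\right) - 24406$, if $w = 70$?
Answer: $-54595$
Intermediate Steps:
$a{\left(k \right)} = 70 - k$
$\left(a{\left(181 \right)} - 30078\right) - 24406 = \left(\left(70 - 181\right) - 30078\right) - 24406 = \left(-111 - 30078\right) - 24406 = -30189 - 24406 = -54595$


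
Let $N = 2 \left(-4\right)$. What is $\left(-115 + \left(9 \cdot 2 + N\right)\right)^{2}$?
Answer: $11025$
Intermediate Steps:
$N = -8$
$\left(-115 + \left(9 \cdot 2 + N\right)\right)^{2} = \left(-115 + \left(9 \cdot 2 - 8\right)\right)^{2} = \left(-115 + \left(18 - 8\right)\right)^{2} = \left(-115 + 10\right)^{2} = \left(-105\right)^{2} = 11025$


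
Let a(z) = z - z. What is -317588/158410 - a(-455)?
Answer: -158794/79205 ≈ -2.0048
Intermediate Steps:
a(z) = 0
-317588/158410 - a(-455) = -317588/158410 - 1*0 = -317588*1/158410 + 0 = -158794/79205 + 0 = -158794/79205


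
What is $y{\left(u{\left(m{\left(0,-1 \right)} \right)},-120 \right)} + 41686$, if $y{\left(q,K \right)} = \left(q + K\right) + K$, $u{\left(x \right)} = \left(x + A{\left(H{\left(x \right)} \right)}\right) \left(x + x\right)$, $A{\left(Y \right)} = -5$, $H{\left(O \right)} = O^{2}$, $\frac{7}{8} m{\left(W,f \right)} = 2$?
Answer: $\frac{2030246}{49} \approx 41434.0$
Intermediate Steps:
$m{\left(W,f \right)} = \frac{16}{7}$ ($m{\left(W,f \right)} = \frac{8}{7} \cdot 2 = \frac{16}{7}$)
$u{\left(x \right)} = 2 x \left(-5 + x\right)$ ($u{\left(x \right)} = \left(x - 5\right) \left(x + x\right) = \left(-5 + x\right) 2 x = 2 x \left(-5 + x\right)$)
$y{\left(q,K \right)} = q + 2 K$ ($y{\left(q,K \right)} = \left(K + q\right) + K = q + 2 K$)
$y{\left(u{\left(m{\left(0,-1 \right)} \right)},-120 \right)} + 41686 = \left(2 \cdot \frac{16}{7} \left(-5 + \frac{16}{7}\right) + 2 \left(-120\right)\right) + 41686 = \left(2 \cdot \frac{16}{7} \left(- \frac{19}{7}\right) - 240\right) + 41686 = \left(- \frac{608}{49} - 240\right) + 41686 = - \frac{12368}{49} + 41686 = \frac{2030246}{49}$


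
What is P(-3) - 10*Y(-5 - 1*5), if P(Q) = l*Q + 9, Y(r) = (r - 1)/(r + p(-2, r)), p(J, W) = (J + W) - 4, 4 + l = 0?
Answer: 218/13 ≈ 16.769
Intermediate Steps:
l = -4 (l = -4 + 0 = -4)
p(J, W) = -4 + J + W
Y(r) = (-1 + r)/(-6 + 2*r) (Y(r) = (r - 1)/(r + (-4 - 2 + r)) = (-1 + r)/(r + (-6 + r)) = (-1 + r)/(-6 + 2*r))
P(Q) = 9 - 4*Q (P(Q) = -4*Q + 9 = 9 - 4*Q)
P(-3) - 10*Y(-5 - 1*5) = (9 - 4*(-3)) - 5*(-1 + (-5 - 1*5))/(-3 + (-5 - 1*5)) = (9 + 12) - 5*(-1 + (-5 - 5))/(-3 + (-5 - 5)) = 21 - 5*(-1 - 10)/(-3 - 10) = 21 - 5*(-11)/(-13) = 21 - 5*(-1)*(-11)/13 = 21 - 10*11/26 = 21 - 55/13 = 218/13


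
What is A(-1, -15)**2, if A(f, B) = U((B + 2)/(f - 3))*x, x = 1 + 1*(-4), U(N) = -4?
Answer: 144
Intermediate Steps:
x = -3 (x = 1 - 4 = -3)
A(f, B) = 12 (A(f, B) = -4*(-3) = 12)
A(-1, -15)**2 = 12**2 = 144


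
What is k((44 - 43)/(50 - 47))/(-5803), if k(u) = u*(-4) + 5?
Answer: -11/17409 ≈ -0.00063186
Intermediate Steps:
k(u) = 5 - 4*u (k(u) = -4*u + 5 = 5 - 4*u)
k((44 - 43)/(50 - 47))/(-5803) = (5 - 4*(44 - 43)/(50 - 47))/(-5803) = (5 - 4/3)*(-1/5803) = (11/3)*(-1/5803) = -11/17409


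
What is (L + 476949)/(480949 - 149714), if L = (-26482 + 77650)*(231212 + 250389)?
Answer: 24643036917/331235 ≈ 74398.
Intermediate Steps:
L = 24642559968 (L = 51168*481601 = 24642559968)
(L + 476949)/(480949 - 149714) = (24642559968 + 476949)/(480949 - 149714) = 24643036917/331235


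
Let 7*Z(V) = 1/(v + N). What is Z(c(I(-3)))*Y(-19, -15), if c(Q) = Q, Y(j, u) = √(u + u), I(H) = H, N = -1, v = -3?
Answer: -I*√30/28 ≈ -0.19562*I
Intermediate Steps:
Y(j, u) = √2*√u (Y(j, u) = √(2*u) = √2*√u)
Z(V) = -1/28 (Z(V) = 1/(7*(-3 - 1)) = (⅐)/(-4) = (⅐)*(-¼) = -1/28)
Z(c(I(-3)))*Y(-19, -15) = -√2*√(-15)/28 = -√2*I*√15/28 = -I*√30/28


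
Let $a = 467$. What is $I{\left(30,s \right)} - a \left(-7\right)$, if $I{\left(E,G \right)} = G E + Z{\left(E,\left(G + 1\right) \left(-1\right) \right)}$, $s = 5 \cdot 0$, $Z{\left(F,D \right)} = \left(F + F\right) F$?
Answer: $5069$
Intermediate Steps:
$Z{\left(F,D \right)} = 2 F^{2}$ ($Z{\left(F,D \right)} = 2 F F = 2 F^{2}$)
$s = 0$
$I{\left(E,G \right)} = 2 E^{2} + E G$ ($I{\left(E,G \right)} = G E + 2 E^{2} = E G + 2 E^{2} = 2 E^{2} + E G$)
$I{\left(30,s \right)} - a \left(-7\right) = 30 \left(0 + 2 \cdot 30\right) - 467 \left(-7\right) = 30 \left(0 + 60\right) - -3269 = 30 \cdot 60 + 3269 = 1800 + 3269 = 5069$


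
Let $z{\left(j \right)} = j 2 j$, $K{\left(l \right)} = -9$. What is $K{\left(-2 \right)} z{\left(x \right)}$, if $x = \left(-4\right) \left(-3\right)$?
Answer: $-2592$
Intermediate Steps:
$x = 12$
$z{\left(j \right)} = 2 j^{2}$ ($z{\left(j \right)} = 2 j j = 2 j^{2}$)
$K{\left(-2 \right)} z{\left(x \right)} = - 9 \cdot 2 \cdot 12^{2} = - 9 \cdot 2 \cdot 144 = \left(-9\right) 288 = -2592$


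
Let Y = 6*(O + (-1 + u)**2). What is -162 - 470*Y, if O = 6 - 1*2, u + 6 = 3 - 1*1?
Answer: -81942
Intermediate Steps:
u = -4 (u = -6 + (3 - 1*1) = -6 + (3 - 1) = -6 + 2 = -4)
O = 4 (O = 6 - 2 = 4)
Y = 174 (Y = 6*(4 + (-1 - 4)**2) = 6*(4 + (-5)**2) = 6*(4 + 25) = 6*29 = 174)
-162 - 470*Y = -162 - 470*174 = -162 - 81780 = -81942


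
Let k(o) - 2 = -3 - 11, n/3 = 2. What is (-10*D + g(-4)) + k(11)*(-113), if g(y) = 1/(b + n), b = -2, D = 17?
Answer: 4745/4 ≈ 1186.3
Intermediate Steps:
n = 6 (n = 3*2 = 6)
k(o) = -12 (k(o) = 2 + (-3 - 11) = 2 - 14 = -12)
g(y) = 1/4 (g(y) = 1/(-2 + 6) = 1/4)
(-10*D + g(-4)) + k(11)*(-113) = (-10*17 + 1/4) - 12*(-113) = (-170 + 1/4) + 1356 = -679/4 + 1356 = 4745/4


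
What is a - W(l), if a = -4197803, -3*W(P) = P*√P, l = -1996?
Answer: -4197803 - 3992*I*√499/3 ≈ -4.1978e+6 - 29725.0*I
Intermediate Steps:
W(P) = -P^(3/2)/3 (W(P) = -P*√P/3 = -P^(3/2)/3)
a - W(l) = -4197803 - (-1)*(-1996)^(3/2)/3 = -4197803 - (-1)*(-3992*I*√499)/3 = -4197803 - 3992*I*√499/3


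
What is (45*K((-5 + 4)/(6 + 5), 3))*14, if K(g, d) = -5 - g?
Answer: -34020/11 ≈ -3092.7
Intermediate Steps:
(45*K((-5 + 4)/(6 + 5), 3))*14 = (45*(-5 - (-5 + 4)/(6 + 5)))*14 = (45*(-5 - (-1)/11))*14 = (45*(-5 - 1*(-1/11)))*14 = (45*(-5 + 1/11))*14 = (45*(-54/11))*14 = -2430/11*14 = -34020/11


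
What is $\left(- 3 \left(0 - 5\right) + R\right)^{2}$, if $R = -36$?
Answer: $441$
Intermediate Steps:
$\left(- 3 \left(0 - 5\right) + R\right)^{2} = \left(- 3 \left(0 - 5\right) - 36\right)^{2} = \left(\left(-3\right) \left(-5\right) - 36\right)^{2} = \left(15 - 36\right)^{2} = \left(-21\right)^{2} = 441$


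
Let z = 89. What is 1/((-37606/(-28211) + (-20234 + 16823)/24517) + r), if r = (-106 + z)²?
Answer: 691649087/200712344724 ≈ 0.0034460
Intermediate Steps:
r = 289 (r = (-106 + 89)² = (-17)² = 289)
1/((-37606/(-28211) + (-20234 + 16823)/24517) + r) = 1/((-37606/(-28211) + (-20234 + 16823)/24517) + 289) = 1/((-37606*(-1/28211) - 3411*1/24517) + 289) = 1/((37606/28211 - 3411/24517) + 289) = 1/(825758581/691649087 + 289) = 1/(200712344724/691649087) = 691649087/200712344724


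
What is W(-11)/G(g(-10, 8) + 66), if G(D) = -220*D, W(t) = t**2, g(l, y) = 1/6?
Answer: -33/3970 ≈ -0.0083123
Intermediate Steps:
g(l, y) = 1/6
W(-11)/G(g(-10, 8) + 66) = (-11)**2/((-220*(1/6 + 66))) = 121/((-220*397/6)) = 121/(-43670/3) = 121*(-3/43670) = -33/3970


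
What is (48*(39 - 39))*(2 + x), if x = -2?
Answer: 0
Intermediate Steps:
(48*(39 - 39))*(2 + x) = (48*(39 - 39))*(2 - 2) = (48*0)*0 = 0*0 = 0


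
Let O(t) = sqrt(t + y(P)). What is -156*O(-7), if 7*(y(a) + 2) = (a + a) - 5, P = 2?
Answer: -1248*I*sqrt(7)/7 ≈ -471.7*I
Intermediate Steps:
y(a) = -19/7 + 2*a/7 (y(a) = -2 + ((a + a) - 5)/7 = -2 + (2*a - 5)/7 = -2 + (-5 + 2*a)/7 = -2 + (-5/7 + 2*a/7) = -19/7 + 2*a/7)
O(t) = sqrt(-15/7 + t) (O(t) = sqrt(t + (-19/7 + (2/7)*2)) = sqrt(t + (-19/7 + 4/7)) = sqrt(t - 15/7) = sqrt(-15/7 + t))
-156*O(-7) = -156*sqrt(-105 + 49*(-7))/7 = -156*sqrt(-105 - 343)/7 = -156*sqrt(-448)/7 = -156*8*I*sqrt(7)/7 = -1248*I*sqrt(7)/7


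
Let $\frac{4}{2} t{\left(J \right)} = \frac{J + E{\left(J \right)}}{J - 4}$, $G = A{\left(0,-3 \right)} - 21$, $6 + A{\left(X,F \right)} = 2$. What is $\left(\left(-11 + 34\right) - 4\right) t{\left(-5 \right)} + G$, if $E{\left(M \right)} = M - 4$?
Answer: $- \frac{92}{9} \approx -10.222$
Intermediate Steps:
$E{\left(M \right)} = -4 + M$
$A{\left(X,F \right)} = -4$ ($A{\left(X,F \right)} = -6 + 2 = -4$)
$G = -25$ ($G = -4 - 21 = -25$)
$t{\left(J \right)} = \frac{-4 + 2 J}{2 \left(-4 + J\right)}$ ($t{\left(J \right)} = \frac{\left(J + \left(-4 + J\right)\right) \frac{1}{J - 4}}{2} = \frac{\left(-4 + 2 J\right) \frac{1}{-4 + J}}{2} = \frac{\frac{1}{-4 + J} \left(-4 + 2 J\right)}{2} = \frac{-4 + 2 J}{2 \left(-4 + J\right)}$)
$\left(\left(-11 + 34\right) - 4\right) t{\left(-5 \right)} + G = \left(\left(-11 + 34\right) - 4\right) \frac{-2 - 5}{-4 - 5} - 25 = \left(23 - 4\right) \frac{1}{-9} \left(-7\right) - 25 = 19 \left(\left(- \frac{1}{9}\right) \left(-7\right)\right) - 25 = 19 \cdot \frac{7}{9} - 25 = \frac{133}{9} - 25 = - \frac{92}{9}$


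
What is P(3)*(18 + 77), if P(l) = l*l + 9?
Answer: 1710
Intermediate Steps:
P(l) = 9 + l**2 (P(l) = l**2 + 9 = 9 + l**2)
P(3)*(18 + 77) = (9 + 3**2)*(18 + 77) = (9 + 9)*95 = 18*95 = 1710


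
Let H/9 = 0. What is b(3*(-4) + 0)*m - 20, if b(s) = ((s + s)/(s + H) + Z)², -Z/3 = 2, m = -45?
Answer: -740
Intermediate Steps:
H = 0 (H = 9*0 = 0)
Z = -6 (Z = -3*2 = -6)
b(s) = 16 (b(s) = ((s + s)/(s + 0) - 6)² = ((2*s)/s - 6)² = (2 - 6)² = (-4)² = 16)
b(3*(-4) + 0)*m - 20 = 16*(-45) - 20 = -720 - 20 = -740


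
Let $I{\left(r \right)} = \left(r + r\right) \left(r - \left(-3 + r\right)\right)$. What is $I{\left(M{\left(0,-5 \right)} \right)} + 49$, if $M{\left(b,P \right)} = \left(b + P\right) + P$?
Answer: $-11$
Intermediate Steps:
$M{\left(b,P \right)} = b + 2 P$ ($M{\left(b,P \right)} = \left(P + b\right) + P = b + 2 P$)
$I{\left(r \right)} = 6 r$ ($I{\left(r \right)} = 2 r 3 = 6 r$)
$I{\left(M{\left(0,-5 \right)} \right)} + 49 = 6 \left(0 + 2 \left(-5\right)\right) + 49 = 6 \left(0 - 10\right) + 49 = 6 \left(-10\right) + 49 = -60 + 49 = -11$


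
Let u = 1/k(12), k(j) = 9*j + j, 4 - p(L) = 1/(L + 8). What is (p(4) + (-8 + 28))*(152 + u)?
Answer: 5235167/1440 ≈ 3635.5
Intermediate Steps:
p(L) = 4 - 1/(8 + L) (p(L) = 4 - 1/(L + 8) = 4 - 1/(8 + L))
k(j) = 10*j
u = 1/120 (u = 1/(10*12) = 1/120 ≈ 0.0083333)
(p(4) + (-8 + 28))*(152 + u) = ((31 + 4*4)/(8 + 4) + (-8 + 28))*(152 + 1/120) = ((31 + 16)/12 + 20)*(18241/120) = ((1/12)*47 + 20)*(18241/120) = (47/12 + 20)*(18241/120) = (287/12)*(18241/120) = 5235167/1440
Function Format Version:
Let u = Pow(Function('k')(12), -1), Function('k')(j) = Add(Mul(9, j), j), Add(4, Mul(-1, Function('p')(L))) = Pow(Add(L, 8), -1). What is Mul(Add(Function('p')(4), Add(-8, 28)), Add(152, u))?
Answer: Rational(5235167, 1440) ≈ 3635.5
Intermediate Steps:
Function('p')(L) = Add(4, Mul(-1, Pow(Add(8, L), -1))) (Function('p')(L) = Add(4, Mul(-1, Pow(Add(L, 8), -1))) = Add(4, Mul(-1, Pow(Add(8, L), -1))))
Function('k')(j) = Mul(10, j)
u = Rational(1, 120) (u = Pow(Mul(10, 12), -1) = Pow(120, -1) = Rational(1, 120) ≈ 0.0083333)
Mul(Add(Function('p')(4), Add(-8, 28)), Add(152, u)) = Mul(Add(Mul(Pow(Add(8, 4), -1), Add(31, Mul(4, 4))), Add(-8, 28)), Add(152, Rational(1, 120))) = Mul(Add(Mul(Pow(12, -1), Add(31, 16)), 20), Rational(18241, 120)) = Mul(Add(Mul(Rational(1, 12), 47), 20), Rational(18241, 120)) = Mul(Add(Rational(47, 12), 20), Rational(18241, 120)) = Mul(Rational(287, 12), Rational(18241, 120)) = Rational(5235167, 1440)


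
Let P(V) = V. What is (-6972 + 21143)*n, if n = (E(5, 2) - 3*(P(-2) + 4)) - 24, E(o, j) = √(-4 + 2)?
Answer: -425130 + 14171*I*√2 ≈ -4.2513e+5 + 20041.0*I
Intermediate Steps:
E(o, j) = I*√2 (E(o, j) = √(-2) = I*√2)
n = -30 + I*√2 (n = (I*√2 - 3*(-2 + 4)) - 24 = (I*√2 - 3*2) - 24 = (I*√2 - 6) - 24 = (-6 + I*√2) - 24 = -30 + I*√2 ≈ -30.0 + 1.4142*I)
(-6972 + 21143)*n = (-6972 + 21143)*(-30 + I*√2) = 14171*(-30 + I*√2) = -425130 + 14171*I*√2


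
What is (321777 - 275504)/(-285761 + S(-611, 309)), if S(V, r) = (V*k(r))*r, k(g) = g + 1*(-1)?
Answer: -46273/58435853 ≈ -0.00079186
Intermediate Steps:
k(g) = -1 + g (k(g) = g - 1 = -1 + g)
S(V, r) = V*r*(-1 + r) (S(V, r) = (V*(-1 + r))*r = V*r*(-1 + r))
(321777 - 275504)/(-285761 + S(-611, 309)) = (321777 - 275504)/(-285761 - 611*309*(-1 + 309)) = 46273/(-285761 - 611*309*308) = 46273/(-285761 - 58150092) = 46273/(-58435853) = 46273*(-1/58435853) = -46273/58435853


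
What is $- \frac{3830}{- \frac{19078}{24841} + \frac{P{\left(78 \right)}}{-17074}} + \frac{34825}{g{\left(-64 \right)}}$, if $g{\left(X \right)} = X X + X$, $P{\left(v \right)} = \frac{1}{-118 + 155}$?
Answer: $\frac{6935996362761103}{1388427541056} \approx 4995.6$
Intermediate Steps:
$P{\left(v \right)} = \frac{1}{37}$
$g{\left(X \right)} = X + X^{2}$ ($g{\left(X \right)} = X^{2} + X = X + X^{2}$)
$- \frac{3830}{- \frac{19078}{24841} + \frac{P{\left(78 \right)}}{-17074}} + \frac{34825}{g{\left(-64 \right)}} = - \frac{3830}{- \frac{19078}{24841} + \frac{1}{37 \left(-17074\right)}} + \frac{34825}{\left(-64\right) \left(1 - 64\right)} = - \frac{3830}{\left(-19078\right) \frac{1}{24841} + \frac{1}{37} \left(- \frac{1}{17074}\right)} + \frac{34825}{\left(-64\right) \left(-63\right)} = - \frac{3830}{- \frac{19078}{24841} - \frac{1}{631738}} + \frac{34825}{4032} = - \frac{3830}{- \frac{12052322405}{15693003658}} + 34825 \cdot \frac{1}{4032} = \left(-3830\right) \left(- \frac{15693003658}{12052322405}\right) + \frac{4975}{576} = \frac{12020840802028}{2410464481} + \frac{4975}{576} = \frac{6935996362761103}{1388427541056}$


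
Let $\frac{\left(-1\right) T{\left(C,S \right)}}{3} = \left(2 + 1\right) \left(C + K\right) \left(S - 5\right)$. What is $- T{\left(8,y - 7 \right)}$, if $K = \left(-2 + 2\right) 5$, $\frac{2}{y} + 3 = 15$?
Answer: $-852$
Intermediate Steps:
$y = \frac{1}{6}$ ($y = \frac{2}{-3 + 15} = \frac{2}{12} = 2 \cdot \frac{1}{12} = \frac{1}{6} \approx 0.16667$)
$K = 0$ ($K = 0 \cdot 5 = 0$)
$T{\left(C,S \right)} = - 9 C \left(-5 + S\right)$ ($T{\left(C,S \right)} = - 3 \left(2 + 1\right) \left(C + 0\right) \left(S - 5\right) = - 3 \cdot 3 C \left(-5 + S\right) = - 9 C \left(-5 + S\right)$)
$- T{\left(8,y - 7 \right)} = - 9 \cdot 8 \left(5 - \left(\frac{1}{6} - 7\right)\right) = - 9 \cdot 8 \left(5 - - \frac{41}{6}\right) = - 9 \cdot 8 \left(5 + \frac{41}{6}\right) = - \frac{9 \cdot 8 \cdot 71}{6} = \left(-1\right) 852 = -852$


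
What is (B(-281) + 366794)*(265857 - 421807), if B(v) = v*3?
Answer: -57070058450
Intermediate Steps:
B(v) = 3*v
(B(-281) + 366794)*(265857 - 421807) = (3*(-281) + 366794)*(265857 - 421807) = (-843 + 366794)*(-155950) = 365951*(-155950) = -57070058450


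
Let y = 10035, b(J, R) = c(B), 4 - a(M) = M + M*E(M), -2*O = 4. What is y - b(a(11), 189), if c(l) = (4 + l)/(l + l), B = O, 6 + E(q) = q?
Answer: 20071/2 ≈ 10036.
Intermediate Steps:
O = -2 (O = -½*4 = -2)
E(q) = -6 + q
a(M) = 4 - M - M*(-6 + M) (a(M) = 4 - (M + M*(-6 + M)) = 4 + (-M - M*(-6 + M)) = 4 - M - M*(-6 + M))
B = -2
c(l) = (4 + l)/(2*l) (c(l) = (4 + l)/((2*l)) = (4 + l)*(1/(2*l)) = (4 + l)/(2*l))
b(J, R) = -½ (b(J, R) = (½)*(4 - 2)/(-2) = (½)*(-½)*2 = -½)
y - b(a(11), 189) = 10035 - 1*(-½) = 10035 + ½ = 20071/2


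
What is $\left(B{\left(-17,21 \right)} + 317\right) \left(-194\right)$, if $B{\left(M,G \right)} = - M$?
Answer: $-64796$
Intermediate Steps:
$\left(B{\left(-17,21 \right)} + 317\right) \left(-194\right) = \left(\left(-1\right) \left(-17\right) + 317\right) \left(-194\right) = \left(17 + 317\right) \left(-194\right) = 334 \left(-194\right) = -64796$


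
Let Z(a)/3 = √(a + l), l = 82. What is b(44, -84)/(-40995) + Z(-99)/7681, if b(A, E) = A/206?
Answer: -22/4222485 + 3*I*√17/7681 ≈ -5.2102e-6 + 0.0016104*I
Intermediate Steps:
Z(a) = 3*√(82 + a) (Z(a) = 3*√(a + 82) = 3*√(82 + a))
b(A, E) = A/206 (b(A, E) = A*(1/206) = A/206)
b(44, -84)/(-40995) + Z(-99)/7681 = ((1/206)*44)/(-40995) + (3*√(82 - 99))/7681 = (22/103)*(-1/40995) + (3*√(-17))*(1/7681) = -22/4222485 + (3*(I*√17))*(1/7681) = -22/4222485 + (3*I*√17)*(1/7681) = -22/4222485 + 3*I*√17/7681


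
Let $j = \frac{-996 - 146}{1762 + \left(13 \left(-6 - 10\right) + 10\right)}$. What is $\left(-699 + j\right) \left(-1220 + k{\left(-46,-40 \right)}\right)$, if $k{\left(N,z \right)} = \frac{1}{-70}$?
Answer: $\frac{46730487789}{54740} \approx 8.5368 \cdot 10^{5}$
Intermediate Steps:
$k{\left(N,z \right)} = - \frac{1}{70}$
$j = - \frac{571}{782}$ ($j = - \frac{1142}{1762 + \left(13 \left(-6 - 10\right) + 10\right)} = - \frac{1142}{1762 + \left(13 \left(-16\right) + 10\right)} = - \frac{1142}{1762 + \left(-208 + 10\right)} = - \frac{1142}{1762 - 198} = - \frac{1142}{1564} = \left(-1142\right) \frac{1}{1564} = - \frac{571}{782} \approx -0.73018$)
$\left(-699 + j\right) \left(-1220 + k{\left(-46,-40 \right)}\right) = \left(-699 - \frac{571}{782}\right) \left(-1220 - \frac{1}{70}\right) = \left(- \frac{547189}{782}\right) \left(- \frac{85401}{70}\right) = \frac{46730487789}{54740}$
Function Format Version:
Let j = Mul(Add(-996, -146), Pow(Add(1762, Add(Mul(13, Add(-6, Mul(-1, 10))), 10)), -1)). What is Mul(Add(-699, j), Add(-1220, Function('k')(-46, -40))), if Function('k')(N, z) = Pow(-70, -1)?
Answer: Rational(46730487789, 54740) ≈ 8.5368e+5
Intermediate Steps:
Function('k')(N, z) = Rational(-1, 70)
j = Rational(-571, 782) (j = Mul(-1142, Pow(Add(1762, Add(Mul(13, Add(-6, -10)), 10)), -1)) = Mul(-1142, Pow(Add(1762, Add(Mul(13, -16), 10)), -1)) = Mul(-1142, Pow(Add(1762, Add(-208, 10)), -1)) = Mul(-1142, Pow(Add(1762, -198), -1)) = Mul(-1142, Pow(1564, -1)) = Mul(-1142, Rational(1, 1564)) = Rational(-571, 782) ≈ -0.73018)
Mul(Add(-699, j), Add(-1220, Function('k')(-46, -40))) = Mul(Add(-699, Rational(-571, 782)), Add(-1220, Rational(-1, 70))) = Mul(Rational(-547189, 782), Rational(-85401, 70)) = Rational(46730487789, 54740)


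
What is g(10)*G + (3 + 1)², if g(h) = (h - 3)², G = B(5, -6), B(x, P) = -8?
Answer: -376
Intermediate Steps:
G = -8
g(h) = (-3 + h)²
g(10)*G + (3 + 1)² = (-3 + 10)²*(-8) + (3 + 1)² = 7²*(-8) + 4² = 49*(-8) + 16 = -392 + 16 = -376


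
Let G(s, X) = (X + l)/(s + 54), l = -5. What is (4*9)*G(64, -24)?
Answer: -522/59 ≈ -8.8475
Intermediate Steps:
G(s, X) = (-5 + X)/(54 + s) (G(s, X) = (X - 5)/(s + 54) = (-5 + X)/(54 + s))
(4*9)*G(64, -24) = (4*9)*((-5 - 24)/(54 + 64)) = 36*(-29/118) = -522/59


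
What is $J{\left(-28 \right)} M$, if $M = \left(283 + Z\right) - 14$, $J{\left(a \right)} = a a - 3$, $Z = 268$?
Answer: $419397$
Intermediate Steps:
$J{\left(a \right)} = -3 + a^{2}$ ($J{\left(a \right)} = a^{2} - 3 = -3 + a^{2}$)
$M = 537$ ($M = \left(283 + 268\right) - 14 = 551 - 14 = 537$)
$J{\left(-28 \right)} M = \left(-3 + \left(-28\right)^{2}\right) 537 = \left(-3 + 784\right) 537 = 781 \cdot 537 = 419397$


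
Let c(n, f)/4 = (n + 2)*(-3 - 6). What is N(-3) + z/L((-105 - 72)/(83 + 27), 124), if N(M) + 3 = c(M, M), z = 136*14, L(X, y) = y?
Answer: 1499/31 ≈ 48.355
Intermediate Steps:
c(n, f) = -72 - 36*n (c(n, f) = 4*((n + 2)*(-3 - 6)) = 4*((2 + n)*(-9)) = 4*(-18 - 9*n) = -72 - 36*n)
z = 1904
N(M) = -75 - 36*M (N(M) = -3 + (-72 - 36*M) = -75 - 36*M)
N(-3) + z/L((-105 - 72)/(83 + 27), 124) = (-75 - 36*(-3)) + 1904/124 = (-75 + 108) + 1904*(1/124) = 33 + 476/31 = 1499/31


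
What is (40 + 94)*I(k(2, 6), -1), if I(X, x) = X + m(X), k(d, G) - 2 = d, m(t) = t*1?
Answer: 1072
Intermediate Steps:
m(t) = t
k(d, G) = 2 + d
I(X, x) = 2*X (I(X, x) = X + X = 2*X)
(40 + 94)*I(k(2, 6), -1) = (40 + 94)*(2*(2 + 2)) = 134*(2*4) = 134*8 = 1072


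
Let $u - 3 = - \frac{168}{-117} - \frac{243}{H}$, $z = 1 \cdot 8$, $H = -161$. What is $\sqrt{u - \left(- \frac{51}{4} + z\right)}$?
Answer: $\frac{\sqrt{1686671259}}{12558} \approx 3.2704$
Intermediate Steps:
$z = 8$
$u = \frac{37330}{6279}$ ($u = 3 - \left(- \frac{243}{161} - \frac{56}{39}\right) = 3 - - \frac{18493}{6279} = 3 + \left(\frac{56}{39} + \frac{243}{161}\right) = 3 + \frac{18493}{6279} = \frac{37330}{6279} \approx 5.9452$)
$\sqrt{u - \left(- \frac{51}{4} + z\right)} = \sqrt{\frac{37330}{6279} + \left(\frac{102}{8} - 8\right)} = \sqrt{\frac{37330}{6279} + \left(102 \cdot \frac{1}{8} - 8\right)} = \sqrt{\frac{37330}{6279} + \left(\frac{51}{4} - 8\right)} = \sqrt{\frac{37330}{6279} + \frac{19}{4}} = \sqrt{\frac{268621}{25116}} = \frac{\sqrt{1686671259}}{12558}$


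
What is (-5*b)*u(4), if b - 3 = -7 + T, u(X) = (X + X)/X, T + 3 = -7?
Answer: 140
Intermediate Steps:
T = -10 (T = -3 - 7 = -10)
u(X) = 2 (u(X) = (2*X)/X = 2)
b = -14 (b = 3 + (-7 - 10) = 3 - 17 = -14)
(-5*b)*u(4) = -5*(-14)*2 = 70*2 = 140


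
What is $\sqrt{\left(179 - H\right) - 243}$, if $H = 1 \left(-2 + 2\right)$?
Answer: $8 i \approx 8.0 i$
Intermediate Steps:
$H = 0$ ($H = 1 \cdot 0 = 0$)
$\sqrt{\left(179 - H\right) - 243} = \sqrt{\left(179 - 0\right) - 243} = \sqrt{\left(179 + 0\right) - 243} = \sqrt{179 - 243} = \sqrt{-64} = 8 i$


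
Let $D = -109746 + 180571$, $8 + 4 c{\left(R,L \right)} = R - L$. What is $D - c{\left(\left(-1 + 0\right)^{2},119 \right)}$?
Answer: $\frac{141713}{2} \approx 70857.0$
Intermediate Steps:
$c{\left(R,L \right)} = -2 - \frac{L}{4} + \frac{R}{4}$ ($c{\left(R,L \right)} = -2 + \frac{R - L}{4} = -2 - \left(- \frac{R}{4} + \frac{L}{4}\right) = -2 - \frac{L}{4} + \frac{R}{4}$)
$D = 70825$
$D - c{\left(\left(-1 + 0\right)^{2},119 \right)} = 70825 - \left(-2 - \frac{119}{4} + \frac{\left(-1 + 0\right)^{2}}{4}\right) = 70825 - \left(-2 - \frac{119}{4} + \frac{\left(-1\right)^{2}}{4}\right) = 70825 - \left(-2 - \frac{119}{4} + \frac{1}{4} \cdot 1\right) = 70825 - \left(-2 - \frac{119}{4} + \frac{1}{4}\right) = 70825 - - \frac{63}{2} = 70825 + \frac{63}{2} = \frac{141713}{2}$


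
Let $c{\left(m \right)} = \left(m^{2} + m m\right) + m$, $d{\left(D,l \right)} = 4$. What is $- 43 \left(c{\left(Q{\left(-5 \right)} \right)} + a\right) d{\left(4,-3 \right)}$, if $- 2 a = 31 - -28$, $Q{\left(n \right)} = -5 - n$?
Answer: $5074$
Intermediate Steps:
$c{\left(m \right)} = m + 2 m^{2}$ ($c{\left(m \right)} = \left(m^{2} + m^{2}\right) + m = 2 m^{2} + m = m + 2 m^{2}$)
$a = - \frac{59}{2}$ ($a = - \frac{31 - -28}{2} = - \frac{31 + 28}{2} = \left(- \frac{1}{2}\right) 59 = - \frac{59}{2} \approx -29.5$)
$- 43 \left(c{\left(Q{\left(-5 \right)} \right)} + a\right) d{\left(4,-3 \right)} = - 43 \left(\left(-5 - -5\right) \left(1 + 2 \left(-5 - -5\right)\right) - \frac{59}{2}\right) 4 = - 43 \left(\left(-5 + 5\right) \left(1 + 2 \left(-5 + 5\right)\right) - \frac{59}{2}\right) 4 = - 43 \left(0 \left(1 + 2 \cdot 0\right) - \frac{59}{2}\right) 4 = - 43 \left(0 \left(1 + 0\right) - \frac{59}{2}\right) 4 = - 43 \left(0 \cdot 1 - \frac{59}{2}\right) 4 = - 43 \left(0 - \frac{59}{2}\right) 4 = \left(-43\right) \left(- \frac{59}{2}\right) 4 = \frac{2537}{2} \cdot 4 = 5074$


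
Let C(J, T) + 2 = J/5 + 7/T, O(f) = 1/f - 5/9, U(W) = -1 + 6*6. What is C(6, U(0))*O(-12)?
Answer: 23/60 ≈ 0.38333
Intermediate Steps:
U(W) = 35 (U(W) = -1 + 36 = 35)
O(f) = -5/9 + 1/f (O(f) = 1/f - 5*⅑ = 1/f - 5/9 = -5/9 + 1/f)
C(J, T) = -2 + 7/T + J/5 (C(J, T) = -2 + (J/5 + 7/T) = -2 + (7/T + J/5) = -2 + 7/T + J/5)
C(6, U(0))*O(-12) = (-2 + 7/35 + (⅕)*6)*(-5/9 + 1/(-12)) = (-2 + 7*(1/35) + 6/5)*(-5/9 - 1/12) = (-2 + ⅕ + 6/5)*(-23/36) = -⅗*(-23/36) = 23/60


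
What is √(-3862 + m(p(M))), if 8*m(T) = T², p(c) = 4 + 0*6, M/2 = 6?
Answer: 2*I*√965 ≈ 62.129*I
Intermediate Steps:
M = 12 (M = 2*6 = 12)
p(c) = 4 (p(c) = 4 + 0 = 4)
m(T) = T²/8
√(-3862 + m(p(M))) = √(-3862 + (⅛)*4²) = √(-3862 + (⅛)*16) = √(-3862 + 2) = √(-3860) = 2*I*√965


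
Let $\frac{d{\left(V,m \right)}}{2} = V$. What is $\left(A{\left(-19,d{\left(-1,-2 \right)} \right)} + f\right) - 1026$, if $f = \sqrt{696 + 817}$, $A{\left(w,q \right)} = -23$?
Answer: $-1049 + \sqrt{1513} \approx -1010.1$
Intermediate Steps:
$d{\left(V,m \right)} = 2 V$
$f = \sqrt{1513} \approx 38.897$
$\left(A{\left(-19,d{\left(-1,-2 \right)} \right)} + f\right) - 1026 = \left(-23 + \sqrt{1513}\right) - 1026 = -1049 + \sqrt{1513}$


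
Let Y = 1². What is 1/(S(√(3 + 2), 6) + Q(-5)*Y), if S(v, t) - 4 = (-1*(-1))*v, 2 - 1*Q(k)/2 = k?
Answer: 18/319 - √5/319 ≈ 0.049417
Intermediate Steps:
Y = 1
Q(k) = 4 - 2*k
S(v, t) = 4 + v (S(v, t) = 4 + (-1*(-1))*v = 4 + 1*v = 4 + v)
1/(S(√(3 + 2), 6) + Q(-5)*Y) = 1/((4 + √(3 + 2)) + (4 - 2*(-5))*1) = 1/((4 + √5) + (4 + 10)*1) = 1/((4 + √5) + 14*1) = 1/((4 + √5) + 14) = 1/(18 + √5)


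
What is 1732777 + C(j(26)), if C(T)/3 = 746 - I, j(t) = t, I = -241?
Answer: 1735738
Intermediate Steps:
C(T) = 2961 (C(T) = 3*(746 - 1*(-241)) = 3*(746 + 241) = 3*987 = 2961)
1732777 + C(j(26)) = 1732777 + 2961 = 1735738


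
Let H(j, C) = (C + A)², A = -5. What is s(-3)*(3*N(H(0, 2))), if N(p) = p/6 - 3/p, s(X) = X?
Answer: -21/2 ≈ -10.500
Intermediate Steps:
H(j, C) = (-5 + C)² (H(j, C) = (C - 5)² = (-5 + C)²)
N(p) = -3/p + p/6 (N(p) = p*(⅙) - 3/p = p/6 - 3/p = -3/p + p/6)
s(-3)*(3*N(H(0, 2))) = -9*(-3/(-5 + 2)² + (-5 + 2)²/6) = -9*(-3/((-3)²) + (⅙)*(-3)²) = -9*(-3/9 + (⅙)*9) = -9*(-3*⅑ + 3/2) = -9*(-⅓ + 3/2) = -9*7/6 = -3*7/2 = -21/2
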